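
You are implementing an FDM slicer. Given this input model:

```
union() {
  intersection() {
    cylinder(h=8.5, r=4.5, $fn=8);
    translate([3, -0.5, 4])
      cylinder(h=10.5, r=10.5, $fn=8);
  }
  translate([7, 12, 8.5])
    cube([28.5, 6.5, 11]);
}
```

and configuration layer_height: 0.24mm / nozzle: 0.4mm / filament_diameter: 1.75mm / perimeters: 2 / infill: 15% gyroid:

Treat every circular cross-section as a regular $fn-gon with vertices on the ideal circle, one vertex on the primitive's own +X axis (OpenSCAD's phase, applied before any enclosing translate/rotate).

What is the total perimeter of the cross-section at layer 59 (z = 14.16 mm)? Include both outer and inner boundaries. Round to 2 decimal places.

At z = 14.16 mm: the cylinder is not intersected at this z (z outside [0, 8.5]); the cylinder at (3, -0.5): section is a regular 8-gon, circumradius r=10.5 (perimeter = 2·8·10.500·sin(180°/8) = 64.29 mm); Keeping only the common overlap: at least one operand is absent at this height, so nothing remains; the cube at (7, 12) (footprint 28.5×6.5) is included at this height (perimeter 70.00 mm); Taking the union: only the 28.5×6.5 cube at (7, 12) is present, so the union is just that shape — boundary = 70.00 mm. Overall, the cross-section is a single solid region. Total boundary length (outer) = 70.00 mm.

70.00 mm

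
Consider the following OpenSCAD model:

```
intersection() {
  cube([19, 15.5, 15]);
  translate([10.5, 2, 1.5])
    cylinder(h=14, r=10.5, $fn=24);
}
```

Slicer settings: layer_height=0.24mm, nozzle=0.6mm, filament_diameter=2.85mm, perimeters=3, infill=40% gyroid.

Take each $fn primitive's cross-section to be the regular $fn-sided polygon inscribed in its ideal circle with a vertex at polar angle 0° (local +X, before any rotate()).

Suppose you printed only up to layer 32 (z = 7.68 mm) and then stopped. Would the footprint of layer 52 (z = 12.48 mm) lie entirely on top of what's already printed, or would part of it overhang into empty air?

Compare the two slices. At z = 7.68: the 19×15.5 cube contributes its full rectangle (area 294.50 mm²); the cylinder at (10.5, 2): section is a regular 24-gon, circumradius r=10.5 (area = (24/2)·10.500²·sin(360°/24) = 342.42 mm²); Taking the intersection: the r=10.5 cylinder at (10.5, 2) partially overlaps the 19×15.5 cube; clipping to the common part keeps 200.94 mm² — area = 200.94 mm². At z = 12.48: the 19×15.5 cube contributes its full rectangle (area 294.50 mm²); the r=10.5 cylinder at (10.5, 2) gives a regular 24-gon of circumradius 10.5 (constant along its height) (area = (24/2)·10.500²·sin(360°/24) = 342.42 mm²); Taking the intersection: the r=10.5 cylinder at (10.5, 2) partially overlaps the 19×15.5 cube; clipping to the common part keeps 200.94 mm² — area = 200.94 mm². Checking containment: the cross-section at z = 12.48 is a subset of the cross-section at z = 7.68.

entirely on top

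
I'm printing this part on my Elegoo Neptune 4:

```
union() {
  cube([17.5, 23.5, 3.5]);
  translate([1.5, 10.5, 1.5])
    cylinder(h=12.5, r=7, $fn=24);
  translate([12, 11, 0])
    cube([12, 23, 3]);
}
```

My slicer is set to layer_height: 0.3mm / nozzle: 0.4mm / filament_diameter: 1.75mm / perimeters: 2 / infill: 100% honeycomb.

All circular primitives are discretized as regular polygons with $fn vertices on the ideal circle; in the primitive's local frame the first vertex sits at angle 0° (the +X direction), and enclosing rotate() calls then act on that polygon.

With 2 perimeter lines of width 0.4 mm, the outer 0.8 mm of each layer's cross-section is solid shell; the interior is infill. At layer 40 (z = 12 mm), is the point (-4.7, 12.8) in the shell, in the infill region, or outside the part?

shell

At z = 12 mm: the cube is absent (z outside [0, 3.5]); the cylinder at (1.5, 10.5): section is a regular 24-gon, circumradius r=7; the cube at (12, 11) does not reach this height (z outside [0, 3]); Combining (union): only the r=7 cylinder at (1.5, 10.5) is present, so the union is just that shape — 1 connected region. Overall, the cross-section is a single solid region. The nearest boundary edge runs (-4.56, 14.00)→(-5.26, 12.31); distance from the point to it = 0.33 mm. The point is inside the cross-section, 0.33 mm from the nearest boundary — within the 0.8 mm shell band (2 × 0.4).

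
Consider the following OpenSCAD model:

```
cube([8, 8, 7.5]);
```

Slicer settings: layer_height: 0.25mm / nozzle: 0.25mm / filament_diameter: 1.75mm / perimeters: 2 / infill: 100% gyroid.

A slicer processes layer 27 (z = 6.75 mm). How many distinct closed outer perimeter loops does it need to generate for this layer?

At z = 6.75 mm: the 8×8 cube contributes its full rectangle. The result has 1 disconnected region.

1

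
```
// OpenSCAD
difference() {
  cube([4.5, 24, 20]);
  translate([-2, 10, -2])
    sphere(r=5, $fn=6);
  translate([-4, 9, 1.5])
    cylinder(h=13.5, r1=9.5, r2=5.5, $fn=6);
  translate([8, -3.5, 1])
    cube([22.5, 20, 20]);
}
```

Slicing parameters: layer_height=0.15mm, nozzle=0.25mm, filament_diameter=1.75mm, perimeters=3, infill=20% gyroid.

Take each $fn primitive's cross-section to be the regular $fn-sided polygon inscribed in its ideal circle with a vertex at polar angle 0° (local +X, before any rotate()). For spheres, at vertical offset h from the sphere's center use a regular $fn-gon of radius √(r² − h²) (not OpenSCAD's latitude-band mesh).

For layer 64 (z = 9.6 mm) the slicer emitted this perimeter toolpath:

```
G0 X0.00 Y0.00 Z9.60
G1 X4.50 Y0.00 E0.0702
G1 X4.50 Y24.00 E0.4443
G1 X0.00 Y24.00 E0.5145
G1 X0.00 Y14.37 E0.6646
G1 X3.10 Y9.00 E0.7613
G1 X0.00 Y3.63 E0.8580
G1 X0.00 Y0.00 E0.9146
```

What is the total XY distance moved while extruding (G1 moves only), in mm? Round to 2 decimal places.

Sum the Euclidean lengths of each G1 segment: total = 58.66 mm.

58.66 mm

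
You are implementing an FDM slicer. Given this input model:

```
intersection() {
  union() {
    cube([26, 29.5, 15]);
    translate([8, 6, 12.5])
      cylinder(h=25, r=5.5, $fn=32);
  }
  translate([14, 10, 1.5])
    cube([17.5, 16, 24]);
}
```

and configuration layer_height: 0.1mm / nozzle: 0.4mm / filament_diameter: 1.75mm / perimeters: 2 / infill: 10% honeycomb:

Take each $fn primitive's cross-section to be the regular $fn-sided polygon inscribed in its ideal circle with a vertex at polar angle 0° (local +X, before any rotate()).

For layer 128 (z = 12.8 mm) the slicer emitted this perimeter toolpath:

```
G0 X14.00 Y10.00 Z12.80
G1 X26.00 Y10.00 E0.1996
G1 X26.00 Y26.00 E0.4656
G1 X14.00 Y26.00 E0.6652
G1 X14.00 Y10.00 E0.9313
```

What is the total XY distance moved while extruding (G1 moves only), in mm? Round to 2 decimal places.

56.00 mm

Sum the Euclidean lengths of each G1 segment: total = 56.00 mm.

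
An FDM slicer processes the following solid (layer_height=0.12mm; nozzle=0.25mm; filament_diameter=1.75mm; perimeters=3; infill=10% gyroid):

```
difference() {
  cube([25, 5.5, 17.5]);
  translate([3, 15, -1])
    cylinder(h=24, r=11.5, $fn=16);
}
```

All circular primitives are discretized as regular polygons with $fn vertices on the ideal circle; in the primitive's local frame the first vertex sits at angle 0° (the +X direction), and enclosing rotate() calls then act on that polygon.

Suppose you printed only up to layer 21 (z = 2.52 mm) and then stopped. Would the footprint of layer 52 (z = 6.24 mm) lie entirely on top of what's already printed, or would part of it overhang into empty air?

Compare the two slices. At z = 2.52: the cube (footprint 25×5.5) is included at this height (area 137.50 mm²); the r=11.5 cylinder at (3, 15) contributes a regular 16-gon of circumradius 11.5 (area = (16/2)·11.500²·sin(360°/16) = 404.88 mm²); Subtracting the remaining from the first: starting from the 25×5.5 cube (137.50 mm²), the r=11.5 cylinder at (3, 15) partially overlaps it — only the 12.93 mm² overlap (of its 404.88 mm²) is removed, clipping the outline — area = 124.57 mm². At z = 6.24: the cube is present — its section is the full 25×5.5 rectangle (area 137.50 mm²); the cylinder at (3, 15): section is a regular 16-gon, circumradius r=11.5 (area = (16/2)·11.500²·sin(360°/16) = 404.88 mm²); Taking the first minus the rest: starting from the 25×5.5 cube (137.50 mm²), the r=11.5 cylinder at (3, 15) partially overlaps it — only the 12.93 mm² overlap (of its 404.88 mm²) is removed, clipping the outline — area = 124.57 mm². Checking containment: the cross-section at z = 6.24 is a subset of the cross-section at z = 2.52.

entirely on top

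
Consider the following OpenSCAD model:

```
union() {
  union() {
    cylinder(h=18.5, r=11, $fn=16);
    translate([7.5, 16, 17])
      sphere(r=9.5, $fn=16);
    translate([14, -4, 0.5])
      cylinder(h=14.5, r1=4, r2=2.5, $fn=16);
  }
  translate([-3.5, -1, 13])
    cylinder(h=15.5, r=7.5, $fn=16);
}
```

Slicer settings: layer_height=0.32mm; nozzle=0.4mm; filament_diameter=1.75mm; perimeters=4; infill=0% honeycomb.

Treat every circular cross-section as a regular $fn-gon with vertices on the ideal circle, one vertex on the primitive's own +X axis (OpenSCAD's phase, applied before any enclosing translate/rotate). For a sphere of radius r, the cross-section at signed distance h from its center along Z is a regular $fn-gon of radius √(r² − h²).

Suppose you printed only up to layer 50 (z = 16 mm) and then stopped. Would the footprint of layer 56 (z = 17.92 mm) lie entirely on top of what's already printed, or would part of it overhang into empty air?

Compare the two slices. At z = 16: the r=11 cylinder gives a regular 16-gon of circumradius 11 (constant along its height) (area = (16/2)·11.000²·sin(360°/16) = 370.44 mm²); the r=9.5 sphere at (7.5, 16) slices to a regular 16-gon of circumradius 9.447 (√(r²−h²) with h=1 from center) (area = (16/2)·9.447²·sin(360°/16) = 273.24 mm²); the cone at (14, -4) is not intersected at this z (z outside [0.5, 15]); Combining (union): the regions partially overlap — summed areas 643.67 mm² minus the doubly-counted overlap 16.63 mm² gives 627.04 mm² — area = 627.04 mm²; the r=7.5 cylinder at (-3.5, -1) gives a regular 16-gon of circumradius 7.5 (constant along its height) (area = (16/2)·7.500²·sin(360°/16) = 172.21 mm²); Combining (union): the regions partially overlap — summed areas 799.25 mm² minus the doubly-counted overlap 171.46 mm² gives 627.79 mm² — area = 627.79 mm². At z = 17.92: the cylinder: section is a regular 16-gon, circumradius r=11 (area = (16/2)·11.000²·sin(360°/16) = 370.44 mm²); the r=9.5 sphere at (7.5, 16) contributes a regular 16-gon of circumradius √(9.5²−0.92²) = 9.455 (area = (16/2)·9.455²·sin(360°/16) = 273.71 mm²); the cone at (14, -4) does not reach this height (z outside [0.5, 15]); Merging all regions: the regions partially overlap — summed areas 644.14 mm² minus the doubly-counted overlap 16.71 mm² gives 627.43 mm² — area = 627.43 mm²; the cylinder at (-3.5, -1): section is a regular 16-gon, circumradius r=7.5 (area = (16/2)·7.500²·sin(360°/16) = 172.21 mm²); Merging all regions: the regions partially overlap — summed areas 799.64 mm² minus the doubly-counted overlap 171.46 mm² gives 628.18 mm² — area = 628.18 mm². Checking containment: the cross-section at z = 17.92 is a subset of the cross-section at z = 16.

entirely on top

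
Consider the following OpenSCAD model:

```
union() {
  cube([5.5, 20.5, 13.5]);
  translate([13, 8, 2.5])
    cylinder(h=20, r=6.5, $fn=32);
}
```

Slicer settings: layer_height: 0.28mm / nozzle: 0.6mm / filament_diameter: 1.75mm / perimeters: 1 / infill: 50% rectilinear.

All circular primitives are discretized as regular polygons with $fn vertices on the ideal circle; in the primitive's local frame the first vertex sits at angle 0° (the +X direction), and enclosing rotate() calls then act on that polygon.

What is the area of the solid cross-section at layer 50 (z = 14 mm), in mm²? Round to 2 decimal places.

At z = 14 mm: the cube is not intersected at this z (z outside [0, 13.5]); the cylinder at (13, 8): section is a regular 32-gon, circumradius r=6.5 (area = (32/2)·6.500²·sin(360°/32) = 131.88 mm²); Combining (union): only the r=6.5 cylinder at (13, 8) is present, so the union is just that shape — area = 131.88 mm². Overall, the cross-section is a single solid region. Net area = 131.88 mm².

131.88 mm²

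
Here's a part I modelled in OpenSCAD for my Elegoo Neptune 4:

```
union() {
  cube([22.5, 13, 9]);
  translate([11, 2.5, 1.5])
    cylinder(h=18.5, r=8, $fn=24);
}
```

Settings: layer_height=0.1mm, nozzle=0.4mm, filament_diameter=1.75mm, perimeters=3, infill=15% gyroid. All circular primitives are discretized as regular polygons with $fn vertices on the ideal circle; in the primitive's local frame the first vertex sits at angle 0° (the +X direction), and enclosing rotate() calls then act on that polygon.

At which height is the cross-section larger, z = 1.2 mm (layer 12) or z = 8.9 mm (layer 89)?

Layer 12 (z = 1.2): the cube (footprint 22.5×13) is included at this height (area 292.50 mm²); the cylinder at (11, 2.5) does not reach this height (z outside [1.5, 20]); Combining (union): only the 22.5×13 cube is present, so the union is just that shape — area = 292.50 mm². So its area = 292.50 mm². Layer 89 (z = 8.9): the cube is present — its section is the full 22.5×13 rectangle (area 292.50 mm²); the r=8 cylinder at (11, 2.5) gives a regular 24-gon of circumradius 8 (constant along its height) (area = (24/2)·8.000²·sin(360°/24) = 198.77 mm²); Taking the union: the regions partially overlap — summed areas 491.27 mm² minus the doubly-counted overlap 138.51 mm² gives 352.76 mm² — area = 352.76 mm². So its area = 352.76 mm². Layer 89 is larger (352.76 vs 292.50 mm²).

layer 89 (z = 8.9 mm)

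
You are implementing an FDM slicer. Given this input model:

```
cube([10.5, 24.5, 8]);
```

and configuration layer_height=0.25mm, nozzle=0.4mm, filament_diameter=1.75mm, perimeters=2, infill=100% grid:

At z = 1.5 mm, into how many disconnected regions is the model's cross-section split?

At z = 1.5 mm: the 10.5×24.5 cube contributes its full rectangle. The result has 1 disconnected region.

1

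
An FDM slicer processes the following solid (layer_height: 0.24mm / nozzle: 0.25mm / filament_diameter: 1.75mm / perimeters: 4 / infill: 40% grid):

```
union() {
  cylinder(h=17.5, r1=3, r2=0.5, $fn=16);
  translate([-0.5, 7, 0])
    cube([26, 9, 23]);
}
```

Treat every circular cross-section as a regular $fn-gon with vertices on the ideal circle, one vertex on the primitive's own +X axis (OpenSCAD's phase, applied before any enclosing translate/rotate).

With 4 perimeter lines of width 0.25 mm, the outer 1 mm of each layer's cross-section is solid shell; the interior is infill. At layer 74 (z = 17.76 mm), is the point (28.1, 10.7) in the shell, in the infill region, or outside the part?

outside

At z = 17.76 mm: the cone is not intersected at this z (z outside [0, 17.5]); the cube at (-0.5, 7) (footprint 26×9) is included at this height; Merging all regions: only the 26×9 cube at (-0.5, 7) is present, so the union is just that shape — 1 connected region. Overall, the cross-section is a single solid region. The nearest boundary edge runs (25.50, 7.00)→(25.50, 16.00); distance from the point to it = 2.60 mm. The point is not inside any of the regions above, so it lies outside the cross-section (2.60 mm from the nearest boundary).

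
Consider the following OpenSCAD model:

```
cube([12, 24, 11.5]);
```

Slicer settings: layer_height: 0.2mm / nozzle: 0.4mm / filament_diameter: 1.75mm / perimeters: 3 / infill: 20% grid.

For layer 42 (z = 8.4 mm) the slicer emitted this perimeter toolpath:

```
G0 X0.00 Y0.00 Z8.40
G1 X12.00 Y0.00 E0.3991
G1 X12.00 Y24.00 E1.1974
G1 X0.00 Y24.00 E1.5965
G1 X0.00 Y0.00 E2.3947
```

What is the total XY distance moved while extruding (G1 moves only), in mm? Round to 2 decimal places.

Sum the Euclidean lengths of each G1 segment: total = 72.00 mm.

72.00 mm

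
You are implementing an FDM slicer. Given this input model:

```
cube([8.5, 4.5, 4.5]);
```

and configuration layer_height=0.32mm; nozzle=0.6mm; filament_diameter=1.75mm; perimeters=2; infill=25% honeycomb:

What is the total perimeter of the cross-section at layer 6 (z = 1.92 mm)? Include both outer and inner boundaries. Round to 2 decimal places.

At z = 1.92 mm: the cube (footprint 8.5×4.5) is included at this height (perimeter 26.00 mm). Overall, the cross-section is a single solid region. Total boundary length (outer) = 26.00 mm.

26.00 mm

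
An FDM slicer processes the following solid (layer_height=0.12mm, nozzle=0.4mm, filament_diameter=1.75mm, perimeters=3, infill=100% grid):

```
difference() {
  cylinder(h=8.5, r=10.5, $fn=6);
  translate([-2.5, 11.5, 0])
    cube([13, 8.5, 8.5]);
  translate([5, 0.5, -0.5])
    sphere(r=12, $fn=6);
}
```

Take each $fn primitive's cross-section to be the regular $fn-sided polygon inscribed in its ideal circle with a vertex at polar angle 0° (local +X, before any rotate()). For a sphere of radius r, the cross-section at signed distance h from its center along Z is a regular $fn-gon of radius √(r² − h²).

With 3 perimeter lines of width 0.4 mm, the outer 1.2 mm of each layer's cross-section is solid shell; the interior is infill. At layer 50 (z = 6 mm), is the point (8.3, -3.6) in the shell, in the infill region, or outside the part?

outside

At z = 6 mm: the cylinder: section is a regular 6-gon, circumradius r=10.5; the cube at (-2.5, 11.5) is present — its section is the full 13×8.5 rectangle; the sphere at (5, 0.5): section is a regular 6-gon, circumradius = √(r²−h²) = √(12²−6.5²) = 10.087; Subtracting the remaining from the first: starting from the r=10.5 cylinder, the 13×8.5 cube at (-2.5, 11.5) misses the remaining region (no effect); the r=12 sphere at (5, 0.5) partially overlaps it — only the 183.31 mm² overlap (of its 264.35 mm²) is removed, clipping the outline — 1 connected region. Overall, the cross-section is a single solid region. The nearest boundary edge runs (-0.04, -8.24)→(5.75, -8.24); distance from the point to it = 5.29 mm. The point is not inside any of the regions above, so it lies outside the cross-section (5.29 mm from the nearest boundary).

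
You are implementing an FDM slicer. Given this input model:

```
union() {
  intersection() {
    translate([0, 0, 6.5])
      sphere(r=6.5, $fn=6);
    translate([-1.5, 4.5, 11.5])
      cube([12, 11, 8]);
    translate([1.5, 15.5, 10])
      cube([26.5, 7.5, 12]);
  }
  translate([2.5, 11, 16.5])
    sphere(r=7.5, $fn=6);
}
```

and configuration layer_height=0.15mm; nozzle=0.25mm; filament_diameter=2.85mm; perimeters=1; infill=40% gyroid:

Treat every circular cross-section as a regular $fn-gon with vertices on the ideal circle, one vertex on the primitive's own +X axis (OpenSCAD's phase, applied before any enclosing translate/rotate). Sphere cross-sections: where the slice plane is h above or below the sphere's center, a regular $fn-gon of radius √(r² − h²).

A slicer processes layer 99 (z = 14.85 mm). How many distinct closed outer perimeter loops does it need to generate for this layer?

1

At z = 14.85 mm: the sphere is absent (|z−center|=8.350 > r=6.5); the 12×11 cube at (-1.5, 4.5) contributes its full rectangle; the cube at (1.5, 15.5) is present — its section is the full 26.5×7.5 rectangle; After intersecting: at least one operand is absent at this height, so nothing remains; the r=7.5 sphere at (2.5, 11) slices to a regular 6-gon of circumradius 7.316 (√(r²−h²) with h=1.65 from center); Combining (union): only the r=7.5 sphere at (2.5, 11) is present, so the union is just that shape — 1 connected region. The result has 1 disconnected region.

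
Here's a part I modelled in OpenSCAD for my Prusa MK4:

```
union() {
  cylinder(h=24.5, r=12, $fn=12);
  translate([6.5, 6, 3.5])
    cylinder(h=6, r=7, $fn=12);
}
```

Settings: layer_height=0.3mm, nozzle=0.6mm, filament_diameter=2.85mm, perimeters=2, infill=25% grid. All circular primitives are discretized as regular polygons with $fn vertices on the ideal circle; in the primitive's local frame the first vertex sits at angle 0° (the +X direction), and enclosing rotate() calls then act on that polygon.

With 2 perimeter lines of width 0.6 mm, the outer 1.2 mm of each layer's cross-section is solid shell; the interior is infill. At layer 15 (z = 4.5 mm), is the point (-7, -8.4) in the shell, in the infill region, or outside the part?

At z = 4.5 mm: the cylinder: section is a regular 12-gon, circumradius r=12; the cylinder at (6.5, 6): section is a regular 12-gon, circumradius r=7; Merging all regions: the regions partially overlap (shared area 102.93 mm²), so overlapping operands fuse into one piece — 1 connected region. Overall, the cross-section is a single solid region. The nearest boundary edge runs (-6.00, -10.39)→(-10.39, -6.00); distance from the point to it = 0.70 mm. The point is inside the cross-section, 0.70 mm from the nearest boundary — within the 1.2 mm shell band (2 × 0.6).

shell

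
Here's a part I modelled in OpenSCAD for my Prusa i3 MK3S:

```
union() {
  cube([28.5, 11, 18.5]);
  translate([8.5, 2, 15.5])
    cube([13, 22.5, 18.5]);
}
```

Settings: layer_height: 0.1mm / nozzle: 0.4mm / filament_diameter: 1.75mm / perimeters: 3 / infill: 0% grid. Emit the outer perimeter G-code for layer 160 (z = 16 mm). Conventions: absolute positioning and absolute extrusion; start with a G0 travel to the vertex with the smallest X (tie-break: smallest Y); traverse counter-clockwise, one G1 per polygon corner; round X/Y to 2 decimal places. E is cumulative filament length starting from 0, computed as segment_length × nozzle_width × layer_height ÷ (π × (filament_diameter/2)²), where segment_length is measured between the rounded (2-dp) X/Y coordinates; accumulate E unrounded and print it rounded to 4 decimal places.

G0 X0.00 Y0.00 Z16.00
G1 X28.50 Y0.00 E0.4740
G1 X28.50 Y11.00 E0.6569
G1 X21.50 Y11.00 E0.7733
G1 X21.50 Y24.50 E0.9978
G1 X8.50 Y24.50 E1.2140
G1 X8.50 Y11.00 E1.4385
G1 X0.00 Y11.00 E1.5799
G1 X0.00 Y0.00 E1.7628

At z = 16 mm: the cube (footprint 28.5×11) is included at this height; the cube at (8.5, 2) (footprint 13×22.5) is included at this height; Combining (union): the regions partially overlap (shared area 117.00 mm²), so overlapping operands fuse into one piece — 1 connected region. The outline is a single polygon with 8 vertices. Extrusion per mm of travel: 0.4 × 0.1 / (π × 0.875²) = 0.016630. Accumulating E over each segment gives final E = 1.7628.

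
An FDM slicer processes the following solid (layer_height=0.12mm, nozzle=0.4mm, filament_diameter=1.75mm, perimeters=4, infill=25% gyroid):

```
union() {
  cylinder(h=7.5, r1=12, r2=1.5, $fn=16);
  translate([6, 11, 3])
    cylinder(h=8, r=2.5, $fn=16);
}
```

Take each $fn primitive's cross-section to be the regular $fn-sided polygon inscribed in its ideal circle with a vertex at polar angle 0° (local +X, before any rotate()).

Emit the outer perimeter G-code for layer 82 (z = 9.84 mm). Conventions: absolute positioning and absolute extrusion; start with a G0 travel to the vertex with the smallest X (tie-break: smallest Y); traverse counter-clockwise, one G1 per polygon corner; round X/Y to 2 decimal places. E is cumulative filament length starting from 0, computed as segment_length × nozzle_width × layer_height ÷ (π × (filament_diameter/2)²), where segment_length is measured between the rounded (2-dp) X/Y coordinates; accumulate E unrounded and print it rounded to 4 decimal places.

At z = 9.84 mm: the cone is not intersected at this z (z outside [0, 7.5]); the r=2.5 cylinder at (6, 11) contributes a regular 16-gon of circumradius 2.5; Combining (union): only the r=2.5 cylinder at (6, 11) is present, so the union is just that shape — 1 connected region. The outline is a single polygon with 16 vertices. Extrusion per mm of travel: 0.4 × 0.12 / (π × 0.875²) = 0.019956. Accumulating E over each segment gives final E = 0.3117.

G0 X3.50 Y11.00 Z9.84
G1 X3.69 Y10.04 E0.0195
G1 X4.23 Y9.23 E0.0390
G1 X5.04 Y8.69 E0.0584
G1 X6.00 Y8.50 E0.0779
G1 X6.96 Y8.69 E0.0974
G1 X7.77 Y9.23 E0.1169
G1 X8.31 Y10.04 E0.1363
G1 X8.50 Y11.00 E0.1558
G1 X8.31 Y11.96 E0.1754
G1 X7.77 Y12.77 E0.1948
G1 X6.96 Y13.31 E0.2142
G1 X6.00 Y13.50 E0.2337
G1 X5.04 Y13.31 E0.2533
G1 X4.23 Y12.77 E0.2727
G1 X3.69 Y11.96 E0.2921
G1 X3.50 Y11.00 E0.3117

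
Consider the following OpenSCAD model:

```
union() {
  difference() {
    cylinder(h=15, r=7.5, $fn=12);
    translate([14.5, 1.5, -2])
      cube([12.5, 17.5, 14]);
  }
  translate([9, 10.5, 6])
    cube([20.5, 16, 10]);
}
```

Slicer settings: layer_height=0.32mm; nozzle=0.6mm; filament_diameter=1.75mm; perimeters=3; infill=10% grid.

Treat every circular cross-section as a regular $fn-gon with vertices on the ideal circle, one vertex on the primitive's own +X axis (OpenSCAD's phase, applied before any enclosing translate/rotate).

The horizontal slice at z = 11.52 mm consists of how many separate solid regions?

2

At z = 11.52 mm: the cylinder: section is a regular 12-gon, circumradius r=7.5; the 12.5×17.5 cube at (14.5, 1.5) contributes its full rectangle; After the difference (first − rest): starting from the r=7.5 cylinder, the 12.5×17.5 cube at (14.5, 1.5) misses the remaining region (no effect) — 1 connected region; the cube at (9, 10.5) (footprint 20.5×16) is included at this height; Taking the union: the 2 present regions are separate (no shared area or edge), so areas and boundary lengths simply add and each stays a separate island — 2 connected regions. The result has 2 disconnected regions.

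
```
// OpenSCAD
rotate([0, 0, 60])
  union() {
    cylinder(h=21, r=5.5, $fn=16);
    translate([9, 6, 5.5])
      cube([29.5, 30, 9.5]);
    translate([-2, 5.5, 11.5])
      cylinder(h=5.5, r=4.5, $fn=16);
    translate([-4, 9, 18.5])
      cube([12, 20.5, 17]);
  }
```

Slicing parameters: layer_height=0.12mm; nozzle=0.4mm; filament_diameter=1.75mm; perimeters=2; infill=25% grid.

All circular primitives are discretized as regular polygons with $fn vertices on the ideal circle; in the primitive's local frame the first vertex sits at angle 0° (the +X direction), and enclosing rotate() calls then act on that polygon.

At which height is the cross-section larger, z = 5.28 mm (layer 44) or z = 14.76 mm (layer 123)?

layer 123 (z = 14.76 mm)

Layer 44 (z = 5.28): the r=5.5 cylinder contributes a regular 16-gon of circumradius 5.5 (area = (16/2)·5.500²·sin(360°/16) = 92.61 mm²); the cube at (9, 6) is absent (z outside [5.5, 15]); the cylinder at (-2, 5.5) does not reach this height (z outside [11.5, 17]); the cube at (-4, 9) is absent (z outside [18.5, 35.5]); Combining (union): only the r=5.5 cylinder is present, so the union is just that shape — area = 92.61 mm²; (rotated 60° about Z; rotation is an isometry so areas/perimeters/island counts are preserved). So its area = 92.61 mm². Layer 123 (z = 14.76): the cylinder: section is a regular 16-gon, circumradius r=5.5 (area = (16/2)·5.500²·sin(360°/16) = 92.61 mm²); the cube at (9, 6) (footprint 29.5×30) is included at this height (area 885.00 mm²); the cylinder at (-2, 5.5): section is a regular 16-gon, circumradius r=4.5 (area = (16/2)·4.500²·sin(360°/16) = 61.99 mm²); the cube at (-4, 9) is not intersected at this z (z outside [18.5, 35.5]); Merging all regions: the regions partially overlap — summed areas 1039.60 mm² minus the doubly-counted overlap 22.14 mm² gives 1017.47 mm² — area = 1017.47 mm²; (whole slice rotated 60° about Z — lengths, areas and connectivity unchanged). So its area = 1017.47 mm². Layer 123 is larger (1017.47 vs 92.61 mm²).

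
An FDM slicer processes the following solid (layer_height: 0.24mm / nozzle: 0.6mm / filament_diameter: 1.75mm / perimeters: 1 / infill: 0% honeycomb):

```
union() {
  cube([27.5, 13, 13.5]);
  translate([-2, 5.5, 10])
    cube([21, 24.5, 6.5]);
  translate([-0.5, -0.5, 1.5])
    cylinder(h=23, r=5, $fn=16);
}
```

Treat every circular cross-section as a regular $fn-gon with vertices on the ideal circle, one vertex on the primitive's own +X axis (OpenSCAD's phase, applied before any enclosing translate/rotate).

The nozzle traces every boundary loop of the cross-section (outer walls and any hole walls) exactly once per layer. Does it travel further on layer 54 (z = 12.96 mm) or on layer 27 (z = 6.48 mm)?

Layer 54 (z = 12.96): the 27.5×13 cube contributes its full rectangle (perimeter 81.00 mm); the 21×24.5 cube at (-2, 5.5) contributes its full rectangle (perimeter 91.00 mm); the cylinder at (-0.5, -0.5): section is a regular 16-gon, circumradius r=5 (perimeter = 2·16·5.000·sin(180°/16) = 31.21 mm); Combining (union): the regions partially overlap (shared area 156.93 mm²), so the edge portions inside another operand are dropped and the merged outline is re-measured after clipping — boundary = 134.63 mm. So its perimeter = 134.63 mm. Layer 27 (z = 6.48): the cube is present — its section is the full 27.5×13 rectangle (perimeter 81.00 mm); the cube at (-2, 5.5) is absent (z outside [10, 16.5]); the r=5 cylinder at (-0.5, -0.5) contributes a regular 16-gon of circumradius 5 (perimeter = 2·16·5.000·sin(180°/16) = 31.21 mm); Taking the union: the regions partially overlap (shared area 14.43 mm²), so the edge portions inside another operand are dropped and the merged outline is re-measured after clipping — boundary = 96.63 mm. So its perimeter = 96.63 mm. Layer 54 is larger (134.63 vs 96.63 mm).

layer 54 (z = 12.96 mm)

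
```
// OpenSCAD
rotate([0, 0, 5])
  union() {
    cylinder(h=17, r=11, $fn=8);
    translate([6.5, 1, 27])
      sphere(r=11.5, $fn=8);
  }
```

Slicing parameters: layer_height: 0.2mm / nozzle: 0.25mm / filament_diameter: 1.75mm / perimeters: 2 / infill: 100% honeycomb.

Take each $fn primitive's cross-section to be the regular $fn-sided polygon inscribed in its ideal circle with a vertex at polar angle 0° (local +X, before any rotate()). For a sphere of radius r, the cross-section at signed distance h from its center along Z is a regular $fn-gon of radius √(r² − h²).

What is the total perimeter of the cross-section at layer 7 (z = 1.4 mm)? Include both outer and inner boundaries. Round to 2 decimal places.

At z = 1.4 mm: the r=11 cylinder contributes a regular 8-gon of circumradius 11 (perimeter = 2·8·11.000·sin(180°/8) = 67.35 mm); the sphere at (6.5, 1) is absent (|z−center|=25.600 > r=11.5); Combining (union): only the r=11 cylinder is present, so the union is just that shape — boundary = 67.35 mm; (rotated 5° about Z; rotation is an isometry so areas/perimeters/island counts are preserved). Overall, the cross-section is a single solid region. Total boundary length (outer) = 67.35 mm.

67.35 mm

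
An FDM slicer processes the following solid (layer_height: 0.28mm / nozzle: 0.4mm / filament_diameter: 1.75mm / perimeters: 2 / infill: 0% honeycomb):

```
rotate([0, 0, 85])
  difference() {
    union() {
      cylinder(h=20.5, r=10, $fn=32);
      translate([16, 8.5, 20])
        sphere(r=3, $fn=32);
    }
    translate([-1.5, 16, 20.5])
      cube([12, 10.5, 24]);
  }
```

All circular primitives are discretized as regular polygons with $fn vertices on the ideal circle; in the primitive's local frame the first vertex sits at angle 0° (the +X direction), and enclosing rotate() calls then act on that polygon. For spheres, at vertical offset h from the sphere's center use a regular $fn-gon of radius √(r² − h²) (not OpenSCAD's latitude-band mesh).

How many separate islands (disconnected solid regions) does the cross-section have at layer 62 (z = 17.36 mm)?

At z = 17.36 mm: the cylinder: section is a regular 32-gon, circumradius r=10; the r=3 sphere at (16, 8.5) contributes a regular 32-gon of circumradius √(3²−2.64²) = 1.425; Taking the union: the 2 present regions are separate (no shared area or edge), so areas and boundary lengths simply add and each stays a separate island — 2 connected regions; the cube at (-1.5, 16) is absent (z outside [20.5, 44.5]); Subtracting the remaining from the first: none of the subtracted shapes is present at this height, so the result so far is unchanged — 2 connected regions; (whole slice rotated 85° about Z — lengths, areas and connectivity unchanged). Overall, the cross-section has 2 separate islands. Island count = 2.

2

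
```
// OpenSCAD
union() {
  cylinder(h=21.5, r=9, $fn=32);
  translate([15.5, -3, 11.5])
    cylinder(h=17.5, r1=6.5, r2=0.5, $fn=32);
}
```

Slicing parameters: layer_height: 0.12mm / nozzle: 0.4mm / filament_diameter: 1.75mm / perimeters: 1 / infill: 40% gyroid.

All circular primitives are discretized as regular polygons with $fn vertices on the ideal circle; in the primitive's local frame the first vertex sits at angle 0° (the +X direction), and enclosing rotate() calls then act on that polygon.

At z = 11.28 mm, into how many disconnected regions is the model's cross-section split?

1

At z = 11.28 mm: the cylinder: section is a regular 32-gon, circumradius r=9; the cone at (15.5, -3) is not intersected at this z (z outside [11.5, 29]); Combining (union): only the r=9 cylinder is present, so the union is just that shape — 1 connected region. The result has 1 disconnected region.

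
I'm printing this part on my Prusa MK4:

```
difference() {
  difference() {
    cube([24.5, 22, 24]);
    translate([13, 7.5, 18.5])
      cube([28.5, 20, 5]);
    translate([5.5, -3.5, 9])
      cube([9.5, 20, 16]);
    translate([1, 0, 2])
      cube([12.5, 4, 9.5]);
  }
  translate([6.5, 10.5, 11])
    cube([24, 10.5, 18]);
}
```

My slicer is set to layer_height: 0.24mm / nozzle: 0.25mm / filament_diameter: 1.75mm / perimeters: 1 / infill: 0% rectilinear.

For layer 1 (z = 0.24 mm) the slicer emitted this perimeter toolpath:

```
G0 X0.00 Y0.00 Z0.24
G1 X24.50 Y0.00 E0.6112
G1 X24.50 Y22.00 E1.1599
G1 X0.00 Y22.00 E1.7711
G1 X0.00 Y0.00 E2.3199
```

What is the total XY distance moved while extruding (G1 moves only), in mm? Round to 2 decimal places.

93.00 mm

Sum the Euclidean lengths of each G1 segment: total = 93.00 mm.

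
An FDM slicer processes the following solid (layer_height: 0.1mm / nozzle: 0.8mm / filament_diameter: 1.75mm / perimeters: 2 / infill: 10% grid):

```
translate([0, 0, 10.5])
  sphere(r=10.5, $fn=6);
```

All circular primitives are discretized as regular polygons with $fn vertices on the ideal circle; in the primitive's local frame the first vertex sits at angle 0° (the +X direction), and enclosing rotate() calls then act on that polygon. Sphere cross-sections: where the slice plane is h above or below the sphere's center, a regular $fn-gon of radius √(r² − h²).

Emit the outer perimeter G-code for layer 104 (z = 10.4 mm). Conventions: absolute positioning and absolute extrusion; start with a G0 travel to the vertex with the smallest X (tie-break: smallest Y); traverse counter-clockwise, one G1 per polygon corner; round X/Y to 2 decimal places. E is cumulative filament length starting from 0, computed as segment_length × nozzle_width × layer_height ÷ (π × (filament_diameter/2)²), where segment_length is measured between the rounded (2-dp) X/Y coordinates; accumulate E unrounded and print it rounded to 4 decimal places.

At z = 10.4 mm: the sphere: section is a regular 6-gon, circumradius = √(r²−h²) = √(10.5²−0.1²) = 10.500. The outline is a single polygon with 6 vertices. Extrusion per mm of travel: 0.8 × 0.1 / (π × 0.875²) = 0.033260. Accumulating E over each segment gives final E = 2.0950.

G0 X-10.50 Y0.00 Z10.40
G1 X-5.25 Y-9.09 E0.3491
G1 X5.25 Y-9.09 E0.6984
G1 X10.50 Y0.00 E1.0475
G1 X5.25 Y9.09 E1.3966
G1 X-5.25 Y9.09 E1.7459
G1 X-10.50 Y0.00 E2.0950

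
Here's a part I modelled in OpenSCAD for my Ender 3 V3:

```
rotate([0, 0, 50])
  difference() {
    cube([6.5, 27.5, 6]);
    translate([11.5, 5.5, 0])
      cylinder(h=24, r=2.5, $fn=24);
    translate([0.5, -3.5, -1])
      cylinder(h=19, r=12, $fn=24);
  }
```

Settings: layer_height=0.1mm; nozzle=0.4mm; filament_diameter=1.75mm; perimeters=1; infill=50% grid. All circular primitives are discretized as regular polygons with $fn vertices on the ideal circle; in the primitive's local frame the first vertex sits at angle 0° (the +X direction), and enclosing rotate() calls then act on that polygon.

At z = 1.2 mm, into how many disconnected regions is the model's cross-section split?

1

At z = 1.2 mm: the cube (footprint 6.5×27.5) is included at this height; the r=2.5 cylinder at (11.5, 5.5) contributes a regular 24-gon of circumradius 2.5; the cylinder at (0.5, -3.5): section is a regular 24-gon, circumradius r=12; Subtracting the remaining from the first: starting from the 6.5×27.5 cube, the r=2.5 cylinder at (11.5, 5.5) misses the remaining region (no effect); the r=12 cylinder at (0.5, -3.5) partially overlaps it — only the 51.68 mm² overlap (of its 447.24 mm²) is removed, clipping the outline — 1 connected region; (whole slice rotated 50° about Z — lengths, areas and connectivity unchanged). The result has 1 disconnected region.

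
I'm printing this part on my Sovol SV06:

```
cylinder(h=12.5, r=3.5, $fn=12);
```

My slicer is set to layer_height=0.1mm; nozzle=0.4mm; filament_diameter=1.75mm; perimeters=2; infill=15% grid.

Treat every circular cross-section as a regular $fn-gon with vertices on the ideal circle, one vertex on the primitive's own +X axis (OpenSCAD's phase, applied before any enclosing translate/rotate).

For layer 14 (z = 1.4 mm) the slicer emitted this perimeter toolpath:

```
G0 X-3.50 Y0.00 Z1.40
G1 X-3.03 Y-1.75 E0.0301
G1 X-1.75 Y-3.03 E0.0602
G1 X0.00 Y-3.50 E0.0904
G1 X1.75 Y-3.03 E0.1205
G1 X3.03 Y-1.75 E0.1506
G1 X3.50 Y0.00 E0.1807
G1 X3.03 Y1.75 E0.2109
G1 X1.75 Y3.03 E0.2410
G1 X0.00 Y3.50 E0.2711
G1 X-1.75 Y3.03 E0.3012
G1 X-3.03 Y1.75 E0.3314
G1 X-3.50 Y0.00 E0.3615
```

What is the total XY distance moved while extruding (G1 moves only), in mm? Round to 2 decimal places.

Sum the Euclidean lengths of each G1 segment: total = 21.74 mm.

21.74 mm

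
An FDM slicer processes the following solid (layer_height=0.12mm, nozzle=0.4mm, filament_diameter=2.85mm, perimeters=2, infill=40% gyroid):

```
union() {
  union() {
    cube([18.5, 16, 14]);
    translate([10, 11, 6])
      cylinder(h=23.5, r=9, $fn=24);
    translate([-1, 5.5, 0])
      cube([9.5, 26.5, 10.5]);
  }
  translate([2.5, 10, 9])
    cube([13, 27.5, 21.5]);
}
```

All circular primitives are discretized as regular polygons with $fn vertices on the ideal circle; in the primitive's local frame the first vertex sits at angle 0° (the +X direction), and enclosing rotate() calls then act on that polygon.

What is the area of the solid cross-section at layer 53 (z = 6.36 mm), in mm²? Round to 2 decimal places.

486.65 mm²

At z = 6.36 mm: the cube (footprint 18.5×16) is included at this height (area 296.00 mm²); the cylinder at (10, 11): section is a regular 24-gon, circumradius r=9 (area = (24/2)·9.000²·sin(360°/24) = 251.57 mm²); the cube at (-1, 5.5) is present — its section is the full 9.5×26.5 rectangle (area 251.75 mm²); Combining (union): the regions partially overlap — summed areas 799.32 mm² minus the doubly-counted overlap 312.67 mm² gives 486.65 mm² — area = 486.65 mm²; the cube at (2.5, 10) is absent (z outside [9, 30.5]); Merging all regions: only the result so far is present, so the union is just that shape — area = 486.65 mm². Overall, the cross-section is a single solid region. Net area = 486.65 mm².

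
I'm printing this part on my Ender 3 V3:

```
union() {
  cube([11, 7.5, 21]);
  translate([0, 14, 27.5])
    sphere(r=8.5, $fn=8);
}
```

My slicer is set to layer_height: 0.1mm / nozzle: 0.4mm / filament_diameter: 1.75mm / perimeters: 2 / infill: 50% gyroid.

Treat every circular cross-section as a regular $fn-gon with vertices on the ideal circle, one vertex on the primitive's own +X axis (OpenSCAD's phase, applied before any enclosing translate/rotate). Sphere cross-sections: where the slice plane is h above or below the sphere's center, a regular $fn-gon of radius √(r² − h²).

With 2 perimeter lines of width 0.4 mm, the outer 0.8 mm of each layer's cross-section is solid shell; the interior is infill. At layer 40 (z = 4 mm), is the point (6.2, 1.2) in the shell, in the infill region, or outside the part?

At z = 4 mm: the cube (footprint 11×7.5) is included at this height; the sphere at (0, 14) does not reach this height (|z−center|=23.500 > r=8.5); Taking the union: only the 11×7.5 cube is present, so the union is just that shape — 1 connected region. Overall, the cross-section is a single solid region. The nearest boundary edge runs (0.00, 0.00)→(11.00, 0.00); distance from the point to it = 1.20 mm. The point is inside the cross-section and 1.20 mm from the nearest boundary — more than the 0.8 mm shell width (2 × 0.4), so it's in the infill interior.

infill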